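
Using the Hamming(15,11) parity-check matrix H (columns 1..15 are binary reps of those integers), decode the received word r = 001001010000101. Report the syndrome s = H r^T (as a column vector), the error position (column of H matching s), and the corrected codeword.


s = (1, 1, 1, 1)^T, error position = 15, corrected codeword c = 001001010000100

Compute s = H r^T mod 2 one row at a time:
  s_1 = 1 + 0 + 0 + 0 + 0 + 1 + 0 + 1 = 3 ≡ 1 (mod 2).
  s_2 = 0 + 0 + 1 + 0 + 0 + 1 + 0 + 1 = 3 ≡ 1 (mod 2).
  s_3 = 0 + 1 + 1 + 0 + 0 + 0 + 0 + 1 = 3 ≡ 1 (mod 2).
  s_4 = 0 + 1 + 0 + 0 + 0 + 0 + 1 + 1 = 3 ≡ 1 (mod 2).
s = (1, 1, 1, 1)^T — this equals column 15 of H (binary 1111), so error is at position 15.
Correct: flip bit 15 of r = 001001010000101 to get c = 001001010000100.


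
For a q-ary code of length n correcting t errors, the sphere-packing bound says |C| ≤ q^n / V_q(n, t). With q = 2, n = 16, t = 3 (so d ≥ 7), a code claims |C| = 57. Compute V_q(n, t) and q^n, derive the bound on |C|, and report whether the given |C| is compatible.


V_q(n, t) = 697, q^n = 65536, Hamming bound = 94, |C| = 57 ≤ bound (satisfied).

Step 1: Compute V_q(n, t) = Σ_{j=0}^3 C(n, j) (q−1)^j.
  j = 0: C(16,0)·(1)^0 = 1·1 = 1.
  j = 1: C(16,1)·(1)^1 = 16·1 = 16.
  j = 2: C(16,2)·(1)^2 = 120·1 = 120.
  j = 3: C(16,3)·(1)^3 = 560·1 = 560.
  V_q(n, t) = 1 + 16 + 120 + 560 = 697.
Step 2: q^n = 2^16 = 65536.
Step 3: Hamming bound ⌊q^n / V_q(n,t)⌋ = ⌊65536/697⌋ = 94.
Step 4: Compare |C| = 57 to 94: satisfied.
The claimed |C| lies below the Hamming bound.


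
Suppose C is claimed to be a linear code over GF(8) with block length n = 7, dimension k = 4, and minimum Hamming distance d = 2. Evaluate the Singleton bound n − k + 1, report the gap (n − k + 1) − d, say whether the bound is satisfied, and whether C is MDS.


Singleton RHS = n − k + 1 = 4, slack = 2, bound satisfied, not MDS.

Singleton bound: d ≤ n − k + 1.
Here n = 7, k = 4, so n − k + 1 = 4.
Given d = 2, check d ≤ 4: YES.
Slack = (n − k + 1) − d = 2.
The code is NOT MDS (slack = 2 > 0).
Description: the claimed parameters are [7, 4, 2]_8; such a code would be non-MDS.


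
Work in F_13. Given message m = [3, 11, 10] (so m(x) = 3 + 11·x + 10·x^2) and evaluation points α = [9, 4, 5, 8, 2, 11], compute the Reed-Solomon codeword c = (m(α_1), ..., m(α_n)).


c = [2, 12, 9, 3, 0, 8]

Message polynomial: m(x) = 3 + 11·x + 10·x^2 (mod 13).
For each evaluation point α_i, compute m(α_i) mod 13:
  α_1 = 9: Horner steps 10 → 10 → 2, so m(9) = 2.
  α_2 = 4: Horner steps 10 → 12 → 12, so m(4) = 12.
  α_3 = 5: Horner steps 10 → 9 → 9, so m(5) = 9.
  α_4 = 8: Horner steps 10 → 0 → 3, so m(8) = 3.
  α_5 = 2: Horner steps 10 → 5 → 0, so m(2) = 0.
  α_6 = 11: Horner steps 10 → 4 → 8, so m(11) = 8.
Codeword c = [2, 12, 9, 3, 0, 8] ∈ F_13^6.


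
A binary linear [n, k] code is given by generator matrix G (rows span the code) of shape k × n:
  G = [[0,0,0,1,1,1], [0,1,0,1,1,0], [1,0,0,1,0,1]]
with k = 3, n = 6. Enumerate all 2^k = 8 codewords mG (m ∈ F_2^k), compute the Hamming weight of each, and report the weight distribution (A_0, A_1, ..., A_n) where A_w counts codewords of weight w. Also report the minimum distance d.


Weight distribution: A_0 = 1, A_2 = 2, A_3 = 4, A_4 = 1. Minimum distance d = 2.

Enumerate all 2^3 = 8 messages m ∈ F_2^3.
For each, compute codeword c = mG in F_2^6, then tally its weight.
  m = 000 → c = 000000, weight = 0.
  m = 100 → c = 000111, weight = 3.
  m = 010 → c = 010110, weight = 3.
  m = 110 → c = 010001, weight = 2.
  m = 001 → c = 100101, weight = 3.
  m = 101 → c = 100010, weight = 2.
  m = 011 → c = 110011, weight = 4.
  m = 111 → c = 110100, weight = 3.
Tally weights:
  weight 0: 1 codewords.
  weight 2: 2 codewords.
  weight 3: 4 codewords.
  weight 4: 1 codewords.
Minimum distance d = smallest w > 0 with A_w > 0 = 2.
Sanity: Σ A_w = 8 = 2^3 = 8 ✓.


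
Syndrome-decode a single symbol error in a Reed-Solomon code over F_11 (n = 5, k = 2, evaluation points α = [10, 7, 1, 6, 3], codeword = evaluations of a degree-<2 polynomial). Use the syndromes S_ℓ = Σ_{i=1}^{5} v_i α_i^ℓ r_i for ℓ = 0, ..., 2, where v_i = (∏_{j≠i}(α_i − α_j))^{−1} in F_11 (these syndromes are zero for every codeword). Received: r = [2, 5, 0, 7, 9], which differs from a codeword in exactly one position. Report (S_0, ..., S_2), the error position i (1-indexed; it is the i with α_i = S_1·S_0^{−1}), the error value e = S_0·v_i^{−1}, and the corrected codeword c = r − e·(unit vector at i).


S = (9, 10, 5), error at position 4, error magnitude e = 1, c = [2, 5, 0, 6, 9].

Step 1: column multipliers v_i = (∏_{j≠i}(α_i − α_j))^{−1} mod 11.
  i = 1 (α = 10): (10−7)(10−1)(10−6)(10−3) = 3·9·4·7 = 756 ≡ 8, so v_1 = 8^{−1} = 7 (mod 11).
  i = 2 (α = 7): (7−10)(7−1)(7−6)(7−3) = (−3)·6·1·4 = −72 ≡ 5, so v_2 = 5^{−1} = 9 (mod 11).
  i = 3 (α = 1): (1−10)(1−7)(1−6)(1−3) = (−9)·(−6)·(−5)·(−2) = 540 ≡ 1, so v_3 = 1^{−1} = 1 (mod 11).
  i = 4 (α = 6): (6−10)(6−7)(6−1)(6−3) = (−4)·(−1)·5·3 = 60 ≡ 5, so v_4 = 5^{−1} = 9 (mod 11).
  i = 5 (α = 3): (3−10)(3−7)(3−1)(3−6) = (−7)·(−4)·2·(−3) = −168 ≡ 8, so v_5 = 8^{−1} = 7 (mod 11).
  v = [7, 9, 1, 9, 7].
Step 2: syndromes of r = [2, 5, 0, 7, 9] (all sums mod 11).
  S_0 = Σ v_i r_i = 7·2 + 9·5 + 1·0 + 9·7 + 7·9 = 185 ≡ 9.
  S_1 = Σ v_i α_i r_i = 7·10·2 + 9·7·5 + 1·1·0 + 9·6·7 + 7·3·9 = 1022 ≡ 10.
  α_i^2 mod 11 = [1, 5, 1, 3, 9].
  S_2 = Σ v_i α_i^2 r_i = 7·1·2 + 9·5·5 + 1·1·0 + 9·3·7 + 7·9·9 = 995 ≡ 5.
  S = (9, 10, 5) ≠ 0, so r is not a codeword (an error is present).
Step 3: locate the error. For a single error e at position i, S_ℓ = v_i·e·α_i^ℓ, so α_err = S_1/S_0.
  S_0^{−1} = 9^{−1} = 5 (mod 11), so α_err = 10·5 = 50 ≡ 6 = α_4. Error position i = 4.
  Consistency check: S_2/S_1 = 5·10 = 50 ≡ 6 = α_err ✓ (single-error assumption holds).
Step 4: error magnitude e = S_0/v_4 = S_0·∏_{j≠4}(α_4 − α_j) = 9·5 = 45 ≡ 1 (mod 11).
Step 5: correct position 4: c_4 = r_4 − e = 7 − 1 ≡ 6 (mod 11). Hence c = [2, 5, 0, 6, 9].
  Check: interpolating c through the α_i gives m(x) = 1 + 10·x (degree < 2) with m(α_i) = c_i for every i, so c is indeed a codeword.


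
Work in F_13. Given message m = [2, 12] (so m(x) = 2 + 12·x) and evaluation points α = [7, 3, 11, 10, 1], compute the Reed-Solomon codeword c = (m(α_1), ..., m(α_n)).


c = [8, 12, 4, 5, 1]

Message polynomial: m(x) = 2 + 12·x (mod 13).
For each evaluation point α_i, compute m(α_i) mod 13:
  α_1 = 7: Horner steps 12 → 8, so m(7) = 8.
  α_2 = 3: Horner steps 12 → 12, so m(3) = 12.
  α_3 = 11: Horner steps 12 → 4, so m(11) = 4.
  α_4 = 10: Horner steps 12 → 5, so m(10) = 5.
  α_5 = 1: Horner steps 12 → 1, so m(1) = 1.
Codeword c = [8, 12, 4, 5, 1] ∈ F_13^5.


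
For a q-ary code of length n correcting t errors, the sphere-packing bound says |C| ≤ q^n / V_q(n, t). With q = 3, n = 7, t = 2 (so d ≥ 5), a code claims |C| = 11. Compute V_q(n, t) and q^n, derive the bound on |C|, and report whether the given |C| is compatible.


V_q(n, t) = 99, q^n = 2187, Hamming bound = 22, |C| = 11 ≤ bound (satisfied).

Step 1: Compute V_q(n, t) = Σ_{j=0}^2 C(n, j) (q−1)^j.
  j = 0: C(7,0)·(2)^0 = 1·1 = 1.
  j = 1: C(7,1)·(2)^1 = 7·2 = 14.
  j = 2: C(7,2)·(2)^2 = 21·4 = 84.
  V_q(n, t) = 1 + 14 + 84 = 99.
Step 2: q^n = 3^7 = 2187.
Step 3: Hamming bound ⌊q^n / V_q(n,t)⌋ = ⌊2187/99⌋ = 22.
Step 4: Compare |C| = 11 to 22: satisfied.
The claimed |C| lies below the Hamming bound.


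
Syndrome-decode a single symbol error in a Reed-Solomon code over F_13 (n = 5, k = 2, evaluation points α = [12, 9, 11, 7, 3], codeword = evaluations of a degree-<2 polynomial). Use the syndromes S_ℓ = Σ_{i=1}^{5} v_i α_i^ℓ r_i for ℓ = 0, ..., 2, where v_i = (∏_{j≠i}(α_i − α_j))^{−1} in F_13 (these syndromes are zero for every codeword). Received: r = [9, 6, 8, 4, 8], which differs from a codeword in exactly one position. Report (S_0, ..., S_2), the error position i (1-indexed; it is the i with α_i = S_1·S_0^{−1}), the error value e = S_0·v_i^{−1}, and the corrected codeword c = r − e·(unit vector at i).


S = (5, 2, 6), error at position 5, error magnitude e = 8, c = [9, 6, 8, 4, 0].

Step 1: column multipliers v_i = (∏_{j≠i}(α_i − α_j))^{−1} mod 13.
  i = 1 (α = 12): (12−9)(12−11)(12−7)(12−3) = 3·1·5·9 = 135 ≡ 5, so v_1 = 5^{−1} = 8 (mod 13).
  i = 2 (α = 9): (9−12)(9−11)(9−7)(9−3) = (−3)·(−2)·2·6 = 72 ≡ 7, so v_2 = 7^{−1} = 2 (mod 13).
  i = 3 (α = 11): (11−12)(11−9)(11−7)(11−3) = (−1)·2·4·8 = −64 ≡ 1, so v_3 = 1^{−1} = 1 (mod 13).
  i = 4 (α = 7): (7−12)(7−9)(7−11)(7−3) = (−5)·(−2)·(−4)·4 = −160 ≡ 9, so v_4 = 9^{−1} = 3 (mod 13).
  i = 5 (α = 3): (3−12)(3−9)(3−11)(3−7) = (−9)·(−6)·(−8)·(−4) = 1728 ≡ 12, so v_5 = 12^{−1} = 12 (mod 13).
  v = [8, 2, 1, 3, 12].
Step 2: syndromes of r = [9, 6, 8, 4, 8] (all sums mod 13).
  S_0 = Σ v_i r_i = 8·9 + 2·6 + 1·8 + 3·4 + 12·8 = 200 ≡ 5.
  S_1 = Σ v_i α_i r_i = 8·12·9 + 2·9·6 + 1·11·8 + 3·7·4 + 12·3·8 = 1432 ≡ 2.
  α_i^2 mod 13 = [1, 3, 4, 10, 9].
  S_2 = Σ v_i α_i^2 r_i = 8·1·9 + 2·3·6 + 1·4·8 + 3·10·4 + 12·9·8 = 1124 ≡ 6.
  S = (5, 2, 6) ≠ 0, so r is not a codeword (an error is present).
Step 3: locate the error. For a single error e at position i, S_ℓ = v_i·e·α_i^ℓ, so α_err = S_1/S_0.
  S_0^{−1} = 5^{−1} = 8 (mod 13), so α_err = 2·8 = 16 ≡ 3 = α_5. Error position i = 5.
  Consistency check: S_2/S_1 = 6·7 = 42 ≡ 3 = α_err ✓ (single-error assumption holds).
Step 4: error magnitude e = S_0/v_5 = S_0·∏_{j≠5}(α_5 − α_j) = 5·12 = 60 ≡ 8 (mod 13).
Step 5: correct position 5: c_5 = r_5 − e = 8 − 8 ≡ 0 (mod 13). Hence c = [9, 6, 8, 4, 0].
  Check: interpolating c through the α_i gives m(x) = 10 + 1·x (degree < 2) with m(α_i) = c_i for every i, so c is indeed a codeword.


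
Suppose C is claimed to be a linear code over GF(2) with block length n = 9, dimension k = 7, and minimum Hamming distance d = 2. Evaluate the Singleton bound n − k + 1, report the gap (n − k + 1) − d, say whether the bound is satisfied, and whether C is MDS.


Singleton RHS = n − k + 1 = 3, slack = 1, bound satisfied, not MDS.

Singleton bound: d ≤ n − k + 1.
Here n = 9, k = 7, so n − k + 1 = 3.
Given d = 2, check d ≤ 3: YES.
Slack = (n − k + 1) − d = 1.
The code is NOT MDS (slack = 1 > 0).
Description: the claimed parameters are [9, 7, 2]_2; such a code would be non-MDS.


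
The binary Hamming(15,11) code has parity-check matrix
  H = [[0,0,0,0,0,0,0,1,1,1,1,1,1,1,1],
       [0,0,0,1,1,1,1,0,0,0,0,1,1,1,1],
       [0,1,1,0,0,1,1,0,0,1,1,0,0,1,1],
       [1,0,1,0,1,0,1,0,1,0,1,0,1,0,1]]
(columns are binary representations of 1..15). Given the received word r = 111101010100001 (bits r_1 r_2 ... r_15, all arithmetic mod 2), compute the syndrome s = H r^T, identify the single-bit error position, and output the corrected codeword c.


s = (1, 1, 1, 1)^T, error position = 15, corrected codeword c = 111101010100000

Compute s = H r^T mod 2 one row at a time:
  s_1 = 1 + 0 + 1 + 0 + 0 + 0 + 0 + 1 = 3 ≡ 1 (mod 2).
  s_2 = 1 + 0 + 1 + 0 + 0 + 0 + 0 + 1 = 3 ≡ 1 (mod 2).
  s_3 = 1 + 1 + 1 + 0 + 1 + 0 + 0 + 1 = 5 ≡ 1 (mod 2).
  s_4 = 1 + 1 + 0 + 0 + 0 + 0 + 0 + 1 = 3 ≡ 1 (mod 2).
s = (1, 1, 1, 1)^T — this equals column 15 of H (binary 1111), so error is at position 15.
Correct: flip bit 15 of r = 111101010100001 to get c = 111101010100000.


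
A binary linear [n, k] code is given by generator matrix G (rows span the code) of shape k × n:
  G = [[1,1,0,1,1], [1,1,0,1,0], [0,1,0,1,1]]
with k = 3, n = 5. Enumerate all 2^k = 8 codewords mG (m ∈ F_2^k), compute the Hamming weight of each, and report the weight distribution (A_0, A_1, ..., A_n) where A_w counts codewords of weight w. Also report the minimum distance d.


Weight distribution: A_0 = 1, A_1 = 2, A_2 = 2, A_3 = 2, A_4 = 1. Minimum distance d = 1.

Enumerate all 2^3 = 8 messages m ∈ F_2^3.
For each, compute codeword c = mG in F_2^5, then tally its weight.
  m = 000 → c = 00000, weight = 0.
  m = 100 → c = 11011, weight = 4.
  m = 010 → c = 11010, weight = 3.
  m = 110 → c = 00001, weight = 1.
  m = 001 → c = 01011, weight = 3.
  m = 101 → c = 10000, weight = 1.
  m = 011 → c = 10001, weight = 2.
  m = 111 → c = 01010, weight = 2.
Tally weights:
  weight 0: 1 codewords.
  weight 1: 2 codewords.
  weight 2: 2 codewords.
  weight 3: 2 codewords.
  weight 4: 1 codewords.
Minimum distance d = smallest w > 0 with A_w > 0 = 1.
Sanity: Σ A_w = 8 = 2^3 = 8 ✓.


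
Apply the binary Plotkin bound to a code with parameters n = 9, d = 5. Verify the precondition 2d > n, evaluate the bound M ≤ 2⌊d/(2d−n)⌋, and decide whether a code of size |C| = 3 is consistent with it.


Plotkin bound M ≤ 10; given |C| = 3 ≤ bound (satisfied).

Check applicability: 2d = 10, n = 9.
2d − n = 1 > 0, so Plotkin applies.
Compute d/(2d−n) = 5/1 ≈ 5.0000.
⌊d/(2d−n)⌋ = 5.
Plotkin bound: M ≤ 2·5 = 10.
Given |C| = 3, check: satisfied.
This |C| is below the Plotkin bound.


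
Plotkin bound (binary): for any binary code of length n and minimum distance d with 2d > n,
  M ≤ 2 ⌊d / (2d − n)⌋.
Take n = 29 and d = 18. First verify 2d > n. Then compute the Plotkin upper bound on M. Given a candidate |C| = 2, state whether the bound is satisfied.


Plotkin bound M ≤ 4; given |C| = 2 ≤ bound (satisfied).

Check applicability: 2d = 36, n = 29.
2d − n = 7 > 0, so Plotkin applies.
Compute d/(2d−n) = 18/7 ≈ 2.5714.
⌊d/(2d−n)⌋ = 2.
Plotkin bound: M ≤ 2·2 = 4.
Given |C| = 2, check: satisfied.
This |C| is below the Plotkin bound.


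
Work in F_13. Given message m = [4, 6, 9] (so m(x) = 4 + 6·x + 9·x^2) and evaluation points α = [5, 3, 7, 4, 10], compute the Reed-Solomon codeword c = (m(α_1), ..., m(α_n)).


c = [12, 12, 6, 3, 2]

Message polynomial: m(x) = 4 + 6·x + 9·x^2 (mod 13).
For each evaluation point α_i, compute m(α_i) mod 13:
  α_1 = 5: Horner steps 9 → 12 → 12, so m(5) = 12.
  α_2 = 3: Horner steps 9 → 7 → 12, so m(3) = 12.
  α_3 = 7: Horner steps 9 → 4 → 6, so m(7) = 6.
  α_4 = 4: Horner steps 9 → 3 → 3, so m(4) = 3.
  α_5 = 10: Horner steps 9 → 5 → 2, so m(10) = 2.
Codeword c = [12, 12, 6, 3, 2] ∈ F_13^5.


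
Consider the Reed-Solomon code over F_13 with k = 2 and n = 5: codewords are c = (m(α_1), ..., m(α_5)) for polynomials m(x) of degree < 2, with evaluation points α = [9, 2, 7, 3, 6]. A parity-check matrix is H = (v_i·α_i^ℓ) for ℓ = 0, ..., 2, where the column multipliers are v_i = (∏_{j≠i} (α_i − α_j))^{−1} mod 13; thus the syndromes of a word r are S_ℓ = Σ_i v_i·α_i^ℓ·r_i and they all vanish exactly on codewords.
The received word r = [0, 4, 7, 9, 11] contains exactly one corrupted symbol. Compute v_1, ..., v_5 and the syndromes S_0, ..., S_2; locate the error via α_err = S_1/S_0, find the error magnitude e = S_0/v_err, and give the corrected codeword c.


S = (9, 11, 12), error at position 3, error magnitude e = 4, c = [0, 4, 3, 9, 11].

Step 1: column multipliers v_i = (∏_{j≠i}(α_i − α_j))^{−1} mod 13.
  i = 1 (α = 9): (9−2)(9−7)(9−3)(9−6) = 7·2·6·3 = 252 ≡ 5, so v_1 = 5^{−1} = 8 (mod 13).
  i = 2 (α = 2): (2−9)(2−7)(2−3)(2−6) = (−7)·(−5)·(−1)·(−4) = 140 ≡ 10, so v_2 = 10^{−1} = 4 (mod 13).
  i = 3 (α = 7): (7−9)(7−2)(7−3)(7−6) = (−2)·5·4·1 = −40 ≡ 12, so v_3 = 12^{−1} = 12 (mod 13).
  i = 4 (α = 3): (3−9)(3−2)(3−7)(3−6) = (−6)·1·(−4)·(−3) = −72 ≡ 6, so v_4 = 6^{−1} = 11 (mod 13).
  i = 5 (α = 6): (6−9)(6−2)(6−7)(6−3) = (−3)·4·(−1)·3 = 36 ≡ 10, so v_5 = 10^{−1} = 4 (mod 13).
  v = [8, 4, 12, 11, 4].
Step 2: syndromes of r = [0, 4, 7, 9, 11] (all sums mod 13).
  S_0 = Σ v_i r_i = 8·0 + 4·4 + 12·7 + 11·9 + 4·11 = 243 ≡ 9.
  S_1 = Σ v_i α_i r_i = 8·9·0 + 4·2·4 + 12·7·7 + 11·3·9 + 4·6·11 = 1181 ≡ 11.
  α_i^2 mod 13 = [3, 4, 10, 9, 10].
  S_2 = Σ v_i α_i^2 r_i = 8·3·0 + 4·4·4 + 12·10·7 + 11·9·9 + 4·10·11 = 2235 ≡ 12.
  S = (9, 11, 12) ≠ 0, so r is not a codeword (an error is present).
Step 3: locate the error. For a single error e at position i, S_ℓ = v_i·e·α_i^ℓ, so α_err = S_1/S_0.
  S_0^{−1} = 9^{−1} = 3 (mod 13), so α_err = 11·3 = 33 ≡ 7 = α_3. Error position i = 3.
  Consistency check: S_2/S_1 = 12·6 = 72 ≡ 7 = α_err ✓ (single-error assumption holds).
Step 4: error magnitude e = S_0/v_3 = S_0·∏_{j≠3}(α_3 − α_j) = 9·12 = 108 ≡ 4 (mod 13).
Step 5: correct position 3: c_3 = r_3 − e = 7 − 4 ≡ 3 (mod 13). Hence c = [0, 4, 3, 9, 11].
  Check: interpolating c through the α_i gives m(x) = 7 + 5·x (degree < 2) with m(α_i) = c_i for every i, so c is indeed a codeword.


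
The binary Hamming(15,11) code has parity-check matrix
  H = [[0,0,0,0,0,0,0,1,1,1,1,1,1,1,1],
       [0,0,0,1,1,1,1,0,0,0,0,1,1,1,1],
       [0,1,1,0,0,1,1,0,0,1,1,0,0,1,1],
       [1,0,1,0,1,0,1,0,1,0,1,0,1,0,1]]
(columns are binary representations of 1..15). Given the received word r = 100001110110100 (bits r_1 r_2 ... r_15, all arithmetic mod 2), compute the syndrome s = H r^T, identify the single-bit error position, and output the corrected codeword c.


s = (0, 1, 0, 0)^T, error position = 4, corrected codeword c = 100101110110100

Compute s = H r^T mod 2 one row at a time:
  s_1 = 1 + 0 + 1 + 1 + 0 + 1 + 0 + 0 = 4 ≡ 0 (mod 2).
  s_2 = 0 + 0 + 1 + 1 + 0 + 1 + 0 + 0 = 3 ≡ 1 (mod 2).
  s_3 = 0 + 0 + 1 + 1 + 1 + 1 + 0 + 0 = 4 ≡ 0 (mod 2).
  s_4 = 1 + 0 + 0 + 1 + 0 + 1 + 1 + 0 = 4 ≡ 0 (mod 2).
s = (0, 1, 0, 0)^T — this equals column 4 of H (binary 0100), so error is at position 4.
Correct: flip bit 4 of r = 100001110110100 to get c = 100101110110100.


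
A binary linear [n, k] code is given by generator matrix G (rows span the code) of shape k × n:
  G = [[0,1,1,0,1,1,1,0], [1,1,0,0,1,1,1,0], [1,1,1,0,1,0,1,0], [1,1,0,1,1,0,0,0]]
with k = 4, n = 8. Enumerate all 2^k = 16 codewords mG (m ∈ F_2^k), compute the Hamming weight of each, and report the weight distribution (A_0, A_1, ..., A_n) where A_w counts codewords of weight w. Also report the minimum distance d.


Weight distribution: A_0 = 1, A_2 = 3, A_3 = 4, A_4 = 3, A_5 = 4, A_6 = 1. Minimum distance d = 2.

Enumerate all 2^4 = 16 messages m ∈ F_2^4.
For each, compute codeword c = mG in F_2^8, then tally its weight.
  m = 0000 → c = 00000000, weight = 0.
  m = 1000 → c = 01101110, weight = 5.
  m = 0100 → c = 11001110, weight = 5.
  m = 1100 → c = 10100000, weight = 2.
  m = 0010 → c = 11101010, weight = 5.
  m = 1010 → c = 10000100, weight = 2.
  m = 0110 → c = 00100100, weight = 2.
  m = 1110 → c = 01001010, weight = 3.
  m = 0001 → c = 11011000, weight = 4.
  m = 1001 → c = 10110110, weight = 5.
  m = 0101 → c = 00010110, weight = 3.
  m = 1101 → c = 01111000, weight = 4.
  m = 0011 → c = 00110010, weight = 3.
  m = 1011 → c = 01011100, weight = 4.
  m = 0111 → c = 11111100, weight = 6.
  m = 1111 → c = 10010010, weight = 3.
Tally weights:
  weight 0: 1 codewords.
  weight 2: 3 codewords.
  weight 3: 4 codewords.
  weight 4: 3 codewords.
  weight 5: 4 codewords.
  weight 6: 1 codewords.
Minimum distance d = smallest w > 0 with A_w > 0 = 2.
Sanity: Σ A_w = 16 = 2^4 = 16 ✓.


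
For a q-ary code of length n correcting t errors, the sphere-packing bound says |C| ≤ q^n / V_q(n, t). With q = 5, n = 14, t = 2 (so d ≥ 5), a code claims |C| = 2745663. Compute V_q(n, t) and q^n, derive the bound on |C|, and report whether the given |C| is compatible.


V_q(n, t) = 1513, q^n = 6103515625, Hamming bound = 4034048, |C| = 2745663 ≤ bound (satisfied).

Step 1: Compute V_q(n, t) = Σ_{j=0}^2 C(n, j) (q−1)^j.
  j = 0: C(14,0)·(4)^0 = 1·1 = 1.
  j = 1: C(14,1)·(4)^1 = 14·4 = 56.
  j = 2: C(14,2)·(4)^2 = 91·16 = 1456.
  V_q(n, t) = 1 + 56 + 1456 = 1513.
Step 2: q^n = 5^14 = 6103515625.
Step 3: Hamming bound ⌊q^n / V_q(n,t)⌋ = ⌊6103515625/1513⌋ = 4034048.
Step 4: Compare |C| = 2745663 to 4034048: satisfied.
The claimed |C| lies below the Hamming bound.


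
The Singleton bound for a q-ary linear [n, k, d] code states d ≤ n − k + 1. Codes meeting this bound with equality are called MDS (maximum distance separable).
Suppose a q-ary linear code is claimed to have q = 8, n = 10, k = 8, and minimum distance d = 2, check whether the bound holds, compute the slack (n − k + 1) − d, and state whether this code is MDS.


Singleton RHS = n − k + 1 = 3, slack = 1, bound satisfied, not MDS.

Singleton bound: d ≤ n − k + 1.
Here n = 10, k = 8, so n − k + 1 = 3.
Given d = 2, check d ≤ 3: YES.
Slack = (n − k + 1) − d = 1.
The code is NOT MDS (slack = 1 > 0).
Description: the claimed parameters are [10, 8, 2]_8; such a code would be non-MDS.


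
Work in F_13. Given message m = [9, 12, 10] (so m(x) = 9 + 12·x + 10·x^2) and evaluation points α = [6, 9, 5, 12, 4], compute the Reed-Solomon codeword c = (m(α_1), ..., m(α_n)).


c = [12, 4, 7, 7, 9]

Message polynomial: m(x) = 9 + 12·x + 10·x^2 (mod 13).
For each evaluation point α_i, compute m(α_i) mod 13:
  α_1 = 6: Horner steps 10 → 7 → 12, so m(6) = 12.
  α_2 = 9: Horner steps 10 → 11 → 4, so m(9) = 4.
  α_3 = 5: Horner steps 10 → 10 → 7, so m(5) = 7.
  α_4 = 12: Horner steps 10 → 2 → 7, so m(12) = 7.
  α_5 = 4: Horner steps 10 → 0 → 9, so m(4) = 9.
Codeword c = [12, 4, 7, 7, 9] ∈ F_13^5.


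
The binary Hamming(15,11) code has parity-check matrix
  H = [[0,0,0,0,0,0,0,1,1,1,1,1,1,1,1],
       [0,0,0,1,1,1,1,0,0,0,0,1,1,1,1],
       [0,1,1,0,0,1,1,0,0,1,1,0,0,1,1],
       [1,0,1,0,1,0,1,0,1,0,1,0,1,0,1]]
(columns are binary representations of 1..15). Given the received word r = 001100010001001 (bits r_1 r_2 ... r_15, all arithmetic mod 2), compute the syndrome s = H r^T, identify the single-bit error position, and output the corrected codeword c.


s = (1, 1, 0, 0)^T, error position = 12, corrected codeword c = 001100010000001

Compute s = H r^T mod 2 one row at a time:
  s_1 = 1 + 0 + 0 + 0 + 1 + 0 + 0 + 1 = 3 ≡ 1 (mod 2).
  s_2 = 1 + 0 + 0 + 0 + 1 + 0 + 0 + 1 = 3 ≡ 1 (mod 2).
  s_3 = 0 + 1 + 0 + 0 + 0 + 0 + 0 + 1 = 2 ≡ 0 (mod 2).
  s_4 = 0 + 1 + 0 + 0 + 0 + 0 + 0 + 1 = 2 ≡ 0 (mod 2).
s = (1, 1, 0, 0)^T — this equals column 12 of H (binary 1100), so error is at position 12.
Correct: flip bit 12 of r = 001100010001001 to get c = 001100010000001.


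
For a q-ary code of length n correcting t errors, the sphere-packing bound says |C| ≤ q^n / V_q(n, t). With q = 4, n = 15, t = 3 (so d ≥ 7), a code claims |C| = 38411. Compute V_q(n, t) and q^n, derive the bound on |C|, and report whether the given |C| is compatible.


V_q(n, t) = 13276, q^n = 1073741824, Hamming bound = 80878, |C| = 38411 ≤ bound (satisfied).

Step 1: Compute V_q(n, t) = Σ_{j=0}^3 C(n, j) (q−1)^j.
  j = 0: C(15,0)·(3)^0 = 1·1 = 1.
  j = 1: C(15,1)·(3)^1 = 15·3 = 45.
  j = 2: C(15,2)·(3)^2 = 105·9 = 945.
  j = 3: C(15,3)·(3)^3 = 455·27 = 12285.
  V_q(n, t) = 1 + 45 + 945 + 12285 = 13276.
Step 2: q^n = 4^15 = 1073741824.
Step 3: Hamming bound ⌊q^n / V_q(n,t)⌋ = ⌊1073741824/13276⌋ = 80878.
Step 4: Compare |C| = 38411 to 80878: satisfied.
The claimed |C| lies below the Hamming bound.


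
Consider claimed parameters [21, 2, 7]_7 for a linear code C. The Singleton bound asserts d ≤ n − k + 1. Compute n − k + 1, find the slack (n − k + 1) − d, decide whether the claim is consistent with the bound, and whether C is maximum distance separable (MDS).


Singleton RHS = n − k + 1 = 20, slack = 13, bound satisfied, not MDS.

Singleton bound: d ≤ n − k + 1.
Here n = 21, k = 2, so n − k + 1 = 20.
Given d = 7, check d ≤ 20: YES.
Slack = (n − k + 1) − d = 13.
The code is NOT MDS (slack = 13 > 0).
Description: the claimed parameters are [21, 2, 7]_7; such a code would be non-MDS.


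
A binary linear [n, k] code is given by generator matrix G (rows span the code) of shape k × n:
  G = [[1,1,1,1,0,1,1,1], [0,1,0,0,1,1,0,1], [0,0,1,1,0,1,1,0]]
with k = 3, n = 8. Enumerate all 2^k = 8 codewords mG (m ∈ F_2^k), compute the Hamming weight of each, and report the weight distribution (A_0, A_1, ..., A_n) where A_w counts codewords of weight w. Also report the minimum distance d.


Weight distribution: A_0 = 1, A_3 = 2, A_4 = 2, A_5 = 1, A_6 = 1, A_7 = 1. Minimum distance d = 3.

Enumerate all 2^3 = 8 messages m ∈ F_2^3.
For each, compute codeword c = mG in F_2^8, then tally its weight.
  m = 000 → c = 00000000, weight = 0.
  m = 100 → c = 11110111, weight = 7.
  m = 010 → c = 01001101, weight = 4.
  m = 110 → c = 10111010, weight = 5.
  m = 001 → c = 00110110, weight = 4.
  m = 101 → c = 11000001, weight = 3.
  m = 011 → c = 01111011, weight = 6.
  m = 111 → c = 10001100, weight = 3.
Tally weights:
  weight 0: 1 codewords.
  weight 3: 2 codewords.
  weight 4: 2 codewords.
  weight 5: 1 codewords.
  weight 6: 1 codewords.
  weight 7: 1 codewords.
Minimum distance d = smallest w > 0 with A_w > 0 = 3.
Sanity: Σ A_w = 8 = 2^3 = 8 ✓.


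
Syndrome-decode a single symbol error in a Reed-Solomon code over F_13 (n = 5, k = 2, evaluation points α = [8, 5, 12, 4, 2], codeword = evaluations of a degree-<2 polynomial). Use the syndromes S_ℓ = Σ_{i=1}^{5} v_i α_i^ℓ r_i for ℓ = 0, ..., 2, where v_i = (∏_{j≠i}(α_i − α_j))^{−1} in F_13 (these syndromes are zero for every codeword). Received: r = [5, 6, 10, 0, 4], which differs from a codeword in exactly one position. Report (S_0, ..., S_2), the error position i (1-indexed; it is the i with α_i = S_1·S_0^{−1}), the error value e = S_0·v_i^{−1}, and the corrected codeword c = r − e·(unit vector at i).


S = (9, 6, 4), error at position 2, error magnitude e = 8, c = [5, 11, 10, 0, 4].

Step 1: column multipliers v_i = (∏_{j≠i}(α_i − α_j))^{−1} mod 13.
  i = 1 (α = 8): (8−5)(8−12)(8−4)(8−2) = 3·(−4)·4·6 = −288 ≡ 11, so v_1 = 11^{−1} = 6 (mod 13).
  i = 2 (α = 5): (5−8)(5−12)(5−4)(5−2) = (−3)·(−7)·1·3 = 63 ≡ 11, so v_2 = 11^{−1} = 6 (mod 13).
  i = 3 (α = 12): (12−8)(12−5)(12−4)(12−2) = 4·7·8·10 = 2240 ≡ 4, so v_3 = 4^{−1} = 10 (mod 13).
  i = 4 (α = 4): (4−8)(4−5)(4−12)(4−2) = (−4)·(−1)·(−8)·2 = −64 ≡ 1, so v_4 = 1^{−1} = 1 (mod 13).
  i = 5 (α = 2): (2−8)(2−5)(2−12)(2−4) = (−6)·(−3)·(−10)·(−2) = 360 ≡ 9, so v_5 = 9^{−1} = 3 (mod 13).
  v = [6, 6, 10, 1, 3].
Step 2: syndromes of r = [5, 6, 10, 0, 4] (all sums mod 13).
  S_0 = Σ v_i r_i = 6·5 + 6·6 + 10·10 + 1·0 + 3·4 = 178 ≡ 9.
  S_1 = Σ v_i α_i r_i = 6·8·5 + 6·5·6 + 10·12·10 + 1·4·0 + 3·2·4 = 1644 ≡ 6.
  α_i^2 mod 13 = [12, 12, 1, 3, 4].
  S_2 = Σ v_i α_i^2 r_i = 6·12·5 + 6·12·6 + 10·1·10 + 1·3·0 + 3·4·4 = 940 ≡ 4.
  S = (9, 6, 4) ≠ 0, so r is not a codeword (an error is present).
Step 3: locate the error. For a single error e at position i, S_ℓ = v_i·e·α_i^ℓ, so α_err = S_1/S_0.
  S_0^{−1} = 9^{−1} = 3 (mod 13), so α_err = 6·3 = 18 ≡ 5 = α_2. Error position i = 2.
  Consistency check: S_2/S_1 = 4·11 = 44 ≡ 5 = α_err ✓ (single-error assumption holds).
Step 4: error magnitude e = S_0/v_2 = S_0·∏_{j≠2}(α_2 − α_j) = 9·11 = 99 ≡ 8 (mod 13).
Step 5: correct position 2: c_2 = r_2 − e = 6 − 8 ≡ 11 (mod 13). Hence c = [5, 11, 10, 0, 4].
  Check: interpolating c through the α_i gives m(x) = 8 + 11·x (degree < 2) with m(α_i) = c_i for every i, so c is indeed a codeword.


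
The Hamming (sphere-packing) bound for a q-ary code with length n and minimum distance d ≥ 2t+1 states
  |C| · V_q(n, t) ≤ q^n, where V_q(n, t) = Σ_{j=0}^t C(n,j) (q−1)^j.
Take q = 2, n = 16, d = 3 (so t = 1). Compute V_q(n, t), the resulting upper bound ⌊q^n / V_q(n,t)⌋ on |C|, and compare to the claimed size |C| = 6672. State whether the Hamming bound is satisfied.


V_q(n, t) = 17, q^n = 65536, Hamming bound = 3855, |C| = 6672 > bound (violated).

Step 1: Compute V_q(n, t) = Σ_{j=0}^1 C(n, j) (q−1)^j.
  j = 0: C(16,0)·(1)^0 = 1·1 = 1.
  j = 1: C(16,1)·(1)^1 = 16·1 = 16.
  V_q(n, t) = 1 + 16 = 17.
Step 2: q^n = 2^16 = 65536.
Step 3: Hamming bound ⌊q^n / V_q(n,t)⌋ = ⌊65536/17⌋ = 3855.
Step 4: Compare |C| = 6672 to 3855: violated.
The claimed |C| lies above the Hamming bound, so no 2-ary code of length 16 with d ≥ 3 can have 6672 codewords.


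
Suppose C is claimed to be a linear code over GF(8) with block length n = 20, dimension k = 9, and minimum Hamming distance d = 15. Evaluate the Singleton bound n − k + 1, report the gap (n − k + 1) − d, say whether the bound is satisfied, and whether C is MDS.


Singleton RHS = n − k + 1 = 12, slack = -3, bound violated (no such code; not MDS).

Singleton bound: d ≤ n − k + 1.
Here n = 20, k = 9, so n − k + 1 = 12.
Given d = 15, check d ≤ 12: NO.
Slack = (n − k + 1) − d = -3.
The slack is negative: d = 15 exceeds n − k + 1 = 12 by 3, so the Singleton bound is violated and no linear [20, 9, 15]_8 code can exist. In particular it is not MDS (MDS requires d = n − k + 1 exactly).
Description: the claimed parameters are [20, 9, 15]_8; such a code would be impossible (violates the Singleton bound).


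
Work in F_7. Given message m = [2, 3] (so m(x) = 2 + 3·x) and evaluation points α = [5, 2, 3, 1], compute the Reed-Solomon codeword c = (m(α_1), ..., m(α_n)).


c = [3, 1, 4, 5]

Message polynomial: m(x) = 2 + 3·x (mod 7).
For each evaluation point α_i, compute m(α_i) mod 7:
  α_1 = 5: Horner steps 3 → 3, so m(5) = 3.
  α_2 = 2: Horner steps 3 → 1, so m(2) = 1.
  α_3 = 3: Horner steps 3 → 4, so m(3) = 4.
  α_4 = 1: Horner steps 3 → 5, so m(1) = 5.
Codeword c = [3, 1, 4, 5] ∈ F_7^4.


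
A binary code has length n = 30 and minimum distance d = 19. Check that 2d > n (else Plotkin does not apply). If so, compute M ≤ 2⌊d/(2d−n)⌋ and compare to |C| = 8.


Plotkin bound M ≤ 4; given |C| = 8 > bound (violated).

Check applicability: 2d = 38, n = 30.
2d − n = 8 > 0, so Plotkin applies.
Compute d/(2d−n) = 19/8 ≈ 2.3750.
⌊d/(2d−n)⌋ = 2.
Plotkin bound: M ≤ 2·2 = 4.
Given |C| = 8, check: VIOLATED.
This |C| is above the Plotkin bound, so no binary code with n = 30, d = 19 and 8 codewords exists.


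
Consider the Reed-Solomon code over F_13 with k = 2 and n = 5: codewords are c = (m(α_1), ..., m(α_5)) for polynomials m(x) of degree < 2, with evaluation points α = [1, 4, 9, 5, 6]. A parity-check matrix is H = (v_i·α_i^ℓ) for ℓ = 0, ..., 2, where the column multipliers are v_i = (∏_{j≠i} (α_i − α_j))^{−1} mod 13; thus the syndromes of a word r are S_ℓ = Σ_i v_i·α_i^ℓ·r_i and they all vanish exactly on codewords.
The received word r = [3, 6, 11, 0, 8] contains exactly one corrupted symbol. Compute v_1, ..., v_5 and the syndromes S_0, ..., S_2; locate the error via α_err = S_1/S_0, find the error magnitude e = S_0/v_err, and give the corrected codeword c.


S = (2, 10, 11), error at position 4, error magnitude e = 6, c = [3, 6, 11, 7, 8].

Step 1: column multipliers v_i = (∏_{j≠i}(α_i − α_j))^{−1} mod 13.
  i = 1 (α = 1): (1−4)(1−9)(1−5)(1−6) = (−3)·(−8)·(−4)·(−5) = 480 ≡ 12, so v_1 = 12^{−1} = 12 (mod 13).
  i = 2 (α = 4): (4−1)(4−9)(4−5)(4−6) = 3·(−5)·(−1)·(−2) = −30 ≡ 9, so v_2 = 9^{−1} = 3 (mod 13).
  i = 3 (α = 9): (9−1)(9−4)(9−5)(9−6) = 8·5·4·3 = 480 ≡ 12, so v_3 = 12^{−1} = 12 (mod 13).
  i = 4 (α = 5): (5−1)(5−4)(5−9)(5−6) = 4·1·(−4)·(−1) = 16 ≡ 3, so v_4 = 3^{−1} = 9 (mod 13).
  i = 5 (α = 6): (6−1)(6−4)(6−9)(6−5) = 5·2·(−3)·1 = −30 ≡ 9, so v_5 = 9^{−1} = 3 (mod 13).
  v = [12, 3, 12, 9, 3].
Step 2: syndromes of r = [3, 6, 11, 0, 8] (all sums mod 13).
  S_0 = Σ v_i r_i = 12·3 + 3·6 + 12·11 + 9·0 + 3·8 = 210 ≡ 2.
  S_1 = Σ v_i α_i r_i = 12·1·3 + 3·4·6 + 12·9·11 + 9·5·0 + 3·6·8 = 1440 ≡ 10.
  α_i^2 mod 13 = [1, 3, 3, 12, 10].
  S_2 = Σ v_i α_i^2 r_i = 12·1·3 + 3·3·6 + 12·3·11 + 9·12·0 + 3·10·8 = 726 ≡ 11.
  S = (2, 10, 11) ≠ 0, so r is not a codeword (an error is present).
Step 3: locate the error. For a single error e at position i, S_ℓ = v_i·e·α_i^ℓ, so α_err = S_1/S_0.
  S_0^{−1} = 2^{−1} = 7 (mod 13), so α_err = 10·7 = 70 ≡ 5 = α_4. Error position i = 4.
  Consistency check: S_2/S_1 = 11·4 = 44 ≡ 5 = α_err ✓ (single-error assumption holds).
Step 4: error magnitude e = S_0/v_4 = S_0·∏_{j≠4}(α_4 − α_j) = 2·3 = 6 ≡ 6 (mod 13).
Step 5: correct position 4: c_4 = r_4 − e = 0 − 6 ≡ 7 (mod 13). Hence c = [3, 6, 11, 7, 8].
  Check: interpolating c through the α_i gives m(x) = 2 + 1·x (degree < 2) with m(α_i) = c_i for every i, so c is indeed a codeword.


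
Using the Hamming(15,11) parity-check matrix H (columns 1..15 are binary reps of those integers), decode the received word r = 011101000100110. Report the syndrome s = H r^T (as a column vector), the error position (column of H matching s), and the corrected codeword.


s = (1, 0, 1, 0)^T, error position = 10, corrected codeword c = 011101000000110

Compute s = H r^T mod 2 one row at a time:
  s_1 = 0 + 0 + 1 + 0 + 0 + 1 + 1 + 0 = 3 ≡ 1 (mod 2).
  s_2 = 1 + 0 + 1 + 0 + 0 + 1 + 1 + 0 = 4 ≡ 0 (mod 2).
  s_3 = 1 + 1 + 1 + 0 + 1 + 0 + 1 + 0 = 5 ≡ 1 (mod 2).
  s_4 = 0 + 1 + 0 + 0 + 0 + 0 + 1 + 0 = 2 ≡ 0 (mod 2).
s = (1, 0, 1, 0)^T — this equals column 10 of H (binary 1010), so error is at position 10.
Correct: flip bit 10 of r = 011101000100110 to get c = 011101000000110.


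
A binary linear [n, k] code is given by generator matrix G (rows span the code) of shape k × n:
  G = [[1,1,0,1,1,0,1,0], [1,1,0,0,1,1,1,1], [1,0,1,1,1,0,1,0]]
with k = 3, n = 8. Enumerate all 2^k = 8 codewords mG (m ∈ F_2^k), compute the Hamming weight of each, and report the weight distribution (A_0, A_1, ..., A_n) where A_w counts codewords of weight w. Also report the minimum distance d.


Weight distribution: A_0 = 1, A_2 = 1, A_3 = 1, A_5 = 3, A_6 = 2. Minimum distance d = 2.

Enumerate all 2^3 = 8 messages m ∈ F_2^3.
For each, compute codeword c = mG in F_2^8, then tally its weight.
  m = 000 → c = 00000000, weight = 0.
  m = 100 → c = 11011010, weight = 5.
  m = 010 → c = 11001111, weight = 6.
  m = 110 → c = 00010101, weight = 3.
  m = 001 → c = 10111010, weight = 5.
  m = 101 → c = 01100000, weight = 2.
  m = 011 → c = 01110101, weight = 5.
  m = 111 → c = 10101111, weight = 6.
Tally weights:
  weight 0: 1 codewords.
  weight 2: 1 codewords.
  weight 3: 1 codewords.
  weight 5: 3 codewords.
  weight 6: 2 codewords.
Minimum distance d = smallest w > 0 with A_w > 0 = 2.
Sanity: Σ A_w = 8 = 2^3 = 8 ✓.


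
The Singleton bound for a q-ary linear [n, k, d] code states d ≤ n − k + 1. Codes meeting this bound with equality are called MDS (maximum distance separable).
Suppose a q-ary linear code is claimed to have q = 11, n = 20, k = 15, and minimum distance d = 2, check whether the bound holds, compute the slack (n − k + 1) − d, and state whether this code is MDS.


Singleton RHS = n − k + 1 = 6, slack = 4, bound satisfied, not MDS.

Singleton bound: d ≤ n − k + 1.
Here n = 20, k = 15, so n − k + 1 = 6.
Given d = 2, check d ≤ 6: YES.
Slack = (n − k + 1) − d = 4.
The code is NOT MDS (slack = 4 > 0).
Description: the claimed parameters are [20, 15, 2]_11; such a code would be non-MDS.


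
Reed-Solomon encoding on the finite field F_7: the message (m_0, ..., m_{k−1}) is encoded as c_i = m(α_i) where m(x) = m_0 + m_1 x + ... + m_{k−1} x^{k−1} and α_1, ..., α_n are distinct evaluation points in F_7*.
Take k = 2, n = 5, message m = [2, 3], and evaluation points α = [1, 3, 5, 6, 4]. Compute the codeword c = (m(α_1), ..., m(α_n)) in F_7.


c = [5, 4, 3, 6, 0]

Message polynomial: m(x) = 2 + 3·x (mod 7).
For each evaluation point α_i, compute m(α_i) mod 7:
  α_1 = 1: Horner steps 3 → 5, so m(1) = 5.
  α_2 = 3: Horner steps 3 → 4, so m(3) = 4.
  α_3 = 5: Horner steps 3 → 3, so m(5) = 3.
  α_4 = 6: Horner steps 3 → 6, so m(6) = 6.
  α_5 = 4: Horner steps 3 → 0, so m(4) = 0.
Codeword c = [5, 4, 3, 6, 0] ∈ F_7^5.


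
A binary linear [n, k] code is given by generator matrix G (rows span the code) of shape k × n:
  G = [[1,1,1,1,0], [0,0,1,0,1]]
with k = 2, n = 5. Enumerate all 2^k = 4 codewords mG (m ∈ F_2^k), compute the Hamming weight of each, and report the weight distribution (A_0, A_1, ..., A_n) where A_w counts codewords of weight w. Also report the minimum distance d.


Weight distribution: A_0 = 1, A_2 = 1, A_4 = 2. Minimum distance d = 2.

Enumerate all 2^2 = 4 messages m ∈ F_2^2.
For each, compute codeword c = mG in F_2^5, then tally its weight.
  m = 00 → c = 00000, weight = 0.
  m = 10 → c = 11110, weight = 4.
  m = 01 → c = 00101, weight = 2.
  m = 11 → c = 11011, weight = 4.
Tally weights:
  weight 0: 1 codewords.
  weight 2: 1 codewords.
  weight 4: 2 codewords.
Minimum distance d = smallest w > 0 with A_w > 0 = 2.
Sanity: Σ A_w = 4 = 2^2 = 4 ✓.


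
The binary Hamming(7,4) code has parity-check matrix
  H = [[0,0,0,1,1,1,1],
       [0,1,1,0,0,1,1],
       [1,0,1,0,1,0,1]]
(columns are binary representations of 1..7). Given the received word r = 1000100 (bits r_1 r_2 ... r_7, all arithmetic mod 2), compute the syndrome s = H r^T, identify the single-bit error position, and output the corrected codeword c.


s = (1, 0, 0)^T, error position = 4, corrected codeword c = 1001100

Compute s = H r^T mod 2 one row at a time:
  s_1 = 0 + 1 + 0 + 0 = 1 ≡ 1 (mod 2).
  s_2 = 0 + 0 + 0 + 0 = 0 ≡ 0 (mod 2).
  s_3 = 1 + 0 + 1 + 0 = 2 ≡ 0 (mod 2).
s = (1, 0, 0)^T — this equals column 4 of H (binary 100), so error is at position 4.
Correct: flip bit 4 of r = 1000100 to get c = 1001100.


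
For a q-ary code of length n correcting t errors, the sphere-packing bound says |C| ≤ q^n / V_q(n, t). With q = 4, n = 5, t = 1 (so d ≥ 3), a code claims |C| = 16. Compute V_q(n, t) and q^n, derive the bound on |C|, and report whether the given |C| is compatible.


V_q(n, t) = 16, q^n = 1024, Hamming bound = 64, |C| = 16 ≤ bound (satisfied).

Step 1: Compute V_q(n, t) = Σ_{j=0}^1 C(n, j) (q−1)^j.
  j = 0: C(5,0)·(3)^0 = 1·1 = 1.
  j = 1: C(5,1)·(3)^1 = 5·3 = 15.
  V_q(n, t) = 1 + 15 = 16.
Step 2: q^n = 4^5 = 1024.
Step 3: Hamming bound ⌊q^n / V_q(n,t)⌋ = ⌊1024/16⌋ = 64.
Step 4: Compare |C| = 16 to 64: satisfied.
The claimed |C| lies below the Hamming bound.


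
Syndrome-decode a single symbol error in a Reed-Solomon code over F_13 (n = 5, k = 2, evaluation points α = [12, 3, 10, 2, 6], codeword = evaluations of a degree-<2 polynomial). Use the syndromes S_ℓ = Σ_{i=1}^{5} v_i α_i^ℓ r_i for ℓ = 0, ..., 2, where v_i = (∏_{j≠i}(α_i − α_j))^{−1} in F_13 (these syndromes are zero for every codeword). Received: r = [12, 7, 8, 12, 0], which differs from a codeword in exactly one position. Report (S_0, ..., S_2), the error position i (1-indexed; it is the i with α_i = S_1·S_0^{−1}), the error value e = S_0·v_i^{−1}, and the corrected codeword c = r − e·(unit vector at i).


S = (9, 5, 10), error at position 4, error magnitude e = 7, c = [12, 7, 8, 5, 0].

Step 1: column multipliers v_i = (∏_{j≠i}(α_i − α_j))^{−1} mod 13.
  i = 1 (α = 12): (12−3)(12−10)(12−2)(12−6) = 9·2·10·6 = 1080 ≡ 1, so v_1 = 1^{−1} = 1 (mod 13).
  i = 2 (α = 3): (3−12)(3−10)(3−2)(3−6) = (−9)·(−7)·1·(−3) = −189 ≡ 6, so v_2 = 6^{−1} = 11 (mod 13).
  i = 3 (α = 10): (10−12)(10−3)(10−2)(10−6) = (−2)·7·8·4 = −448 ≡ 7, so v_3 = 7^{−1} = 2 (mod 13).
  i = 4 (α = 2): (2−12)(2−3)(2−10)(2−6) = (−10)·(−1)·(−8)·(−4) = 320 ≡ 8, so v_4 = 8^{−1} = 5 (mod 13).
  i = 5 (α = 6): (6−12)(6−3)(6−10)(6−2) = (−6)·3·(−4)·4 = 288 ≡ 2, so v_5 = 2^{−1} = 7 (mod 13).
  v = [1, 11, 2, 5, 7].
Step 2: syndromes of r = [12, 7, 8, 12, 0] (all sums mod 13).
  S_0 = Σ v_i r_i = 1·12 + 11·7 + 2·8 + 5·12 + 7·0 = 165 ≡ 9.
  S_1 = Σ v_i α_i r_i = 1·12·12 + 11·3·7 + 2·10·8 + 5·2·12 + 7·6·0 = 655 ≡ 5.
  α_i^2 mod 13 = [1, 9, 9, 4, 10].
  S_2 = Σ v_i α_i^2 r_i = 1·1·12 + 11·9·7 + 2·9·8 + 5·4·12 + 7·10·0 = 1089 ≡ 10.
  S = (9, 5, 10) ≠ 0, so r is not a codeword (an error is present).
Step 3: locate the error. For a single error e at position i, S_ℓ = v_i·e·α_i^ℓ, so α_err = S_1/S_0.
  S_0^{−1} = 9^{−1} = 3 (mod 13), so α_err = 5·3 = 15 ≡ 2 = α_4. Error position i = 4.
  Consistency check: S_2/S_1 = 10·8 = 80 ≡ 2 = α_err ✓ (single-error assumption holds).
Step 4: error magnitude e = S_0/v_4 = S_0·∏_{j≠4}(α_4 − α_j) = 9·8 = 72 ≡ 7 (mod 13).
Step 5: correct position 4: c_4 = r_4 − e = 12 − 7 ≡ 5 (mod 13). Hence c = [12, 7, 8, 5, 0].
  Check: interpolating c through the α_i gives m(x) = 1 + 2·x (degree < 2) with m(α_i) = c_i for every i, so c is indeed a codeword.
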